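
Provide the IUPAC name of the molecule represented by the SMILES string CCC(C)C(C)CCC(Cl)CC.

7-chloro-3,4-dimethylnonane

The longest carbon chain is 9 atoms: the parent is nonane.
Choose the numbering such that the substituent locant set {3,4,7} is lower than {3,6,7} at the first point of difference.
This places a chloro group at C-7; methyl groups at C-3 and C-4.
Substituent prefixes are cited in alphabetical order (multiplying prefixes like di-/tri- are ignored for ordering).
The name is 7-chloro-3,4-dimethylnonane.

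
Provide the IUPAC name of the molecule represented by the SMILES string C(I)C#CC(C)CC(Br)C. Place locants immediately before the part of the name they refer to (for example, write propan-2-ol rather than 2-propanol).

The longest carbon chain that includes the multiple bond has 7 carbons, so the parent hydride is heptane.
A C≡C triple bond in the chain gives the infix -yne-.
Choose the numbering such that numbering from this end puts the triple bond at C-2 rather than C-5.
With this numbering: the triple bond between C-2 and C-3; a bromo group at C-6; an iodo group at C-1; a methyl group at C-4.
Substituent prefixes are cited in alphabetical order (multiplying prefixes like di-/tri- are ignored for ordering).
The name is 6-bromo-1-iodo-4-methylhept-2-yne.

6-bromo-1-iodo-4-methylhept-2-yne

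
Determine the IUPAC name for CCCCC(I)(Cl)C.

2-chloro-2-iodohexane

The longest carbon chain is 6 atoms: the parent is hexane.
Number the chain so that the substituent locant set {2,2} is lower than {5,5} at the first point of difference.
That gives a chloro group at C-2; an iodo group at C-2.
Substituent prefixes are cited in alphabetical order (multiplying prefixes like di-/tri- are ignored for ordering).
The name is 2-chloro-2-iodohexane.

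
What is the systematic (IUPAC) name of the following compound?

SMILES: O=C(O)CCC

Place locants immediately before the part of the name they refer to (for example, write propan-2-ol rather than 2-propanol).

The longest chain bearing the –COOH group is 4 carbons long (butane).
The principal characteristic group is a carboxylic acid (terminal –COOH), named with the suffix -oic acid.
The numbering direction is chosen so that the carboxylic acid carbon is C-1 by definition.
Putting it together: butanoic acid.

butanoic acid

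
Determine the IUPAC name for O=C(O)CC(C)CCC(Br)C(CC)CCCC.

The longest chain bearing the –COOH group is 11 carbons long (undecane).
The highest-priority functional group is a carboxylic acid (terminal –COOH), so the name ends in -oic acid.
The numbering direction is chosen so that the carboxylic acid carbon is C-1 by definition.
This places a bromo group at C-6; an ethyl group at C-7; a methyl group at C-3.
Prefixes are listed alphabetically: bromo, ethyl, methyl.
Assembling the pieces gives 6-bromo-7-ethyl-3-methylundecanoic acid.

6-bromo-7-ethyl-3-methylundecanoic acid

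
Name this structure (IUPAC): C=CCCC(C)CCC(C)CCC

The longest carbon chain that includes the multiple bond has 11 carbons, so the parent hydride is undecane.
There is one C=C double bond, indicated by the ending -ene.
The numbering direction is chosen so that numbering from this end puts the double bond at C-1 rather than C-10.
That gives the double bond between C-1 and C-2; methyl groups at C-5 and C-8.
Putting it together: 5,8-dimethylundec-1-ene.

5,8-dimethylundec-1-ene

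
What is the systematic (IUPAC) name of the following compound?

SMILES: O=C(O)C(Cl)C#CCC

The longest chain bearing the –COOH group and the multiple bond is 6 carbons long (hexane).
The highest-priority functional group is a carboxylic acid (terminal –COOH), so the name ends in -oic acid.
The chain contains a C≡C triple bond, so the unsaturation ending is -yne.
Number the chain so that the carboxylic acid carbon is C-1 by definition.
With this numbering: the triple bond between C-3 and C-4; a chloro group at C-2.
Assembling the pieces gives 2-chlorohex-3-ynoic acid.

2-chlorohex-3-ynoic acid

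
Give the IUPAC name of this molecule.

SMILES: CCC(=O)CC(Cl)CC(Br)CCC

7-bromo-5-chlorodecan-3-one

The longest chain bearing the carbonyl is 10 carbons long (decane).
The principal characteristic group is a ketone (C=O on an internal carbon), named with the suffix -one.
The numbering direction is chosen so that numbering from this end puts the carbonyl group at C-3 rather than C-8.
This places the carbonyl at C-3; a bromo group at C-7; a chloro group at C-5.
Prefixes are listed alphabetically: bromo, chloro.
The name is 7-bromo-5-chlorodecan-3-one.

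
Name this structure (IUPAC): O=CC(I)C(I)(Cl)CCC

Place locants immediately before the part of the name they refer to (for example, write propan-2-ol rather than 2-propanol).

The longest chain bearing the –CHO group is 6 carbons long (hexane).
The principal characteristic group is an aldehyde (terminal –CHO), named with the suffix -al.
The numbering direction is chosen so that the aldehyde carbon is C-1 by definition.
This places a chloro group at C-3; iodo groups at C-2 and C-3.
Prefixes are listed alphabetically: chloro, iodo.
The name is 3-chloro-2,3-diiodohexanal.

3-chloro-2,3-diiodohexanal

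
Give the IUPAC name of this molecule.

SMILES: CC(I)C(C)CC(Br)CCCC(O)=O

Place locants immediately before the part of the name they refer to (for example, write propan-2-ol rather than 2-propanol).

Counting along the main chain through the –COOH group gives 9 carbons: the parent is nonane.
The principal characteristic group is a carboxylic acid (terminal –COOH), named with the suffix -oic acid.
The numbering direction is chosen so that the carboxylic acid carbon is C-1 by definition.
With this numbering: a bromo group at C-5; an iodo group at C-8; a methyl group at C-7.
Prefixes are listed alphabetically: bromo, iodo, methyl.
Assembling the pieces gives 5-bromo-8-iodo-7-methylnonanoic acid.

5-bromo-8-iodo-7-methylnonanoic acid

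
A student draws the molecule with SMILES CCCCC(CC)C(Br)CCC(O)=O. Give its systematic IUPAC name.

The longest chain bearing the –COOH group is 9 carbons long (nonane).
A carboxylic acid (terminal –COOH) is the principal characteristic group, giving the suffix -oic acid.
Number the chain so that the carboxylic acid carbon is C-1 by definition.
With this numbering: a bromo group at C-4; an ethyl group at C-5.
The substituents are ordered alphabetically, ignoring any di-/tri- multipliers.
Putting it together: 4-bromo-5-ethylnonanoic acid.

4-bromo-5-ethylnonanoic acid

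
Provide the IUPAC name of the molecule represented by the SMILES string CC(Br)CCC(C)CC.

The longest continuous carbon chain has 7 atoms, so the parent hydride is heptane.
Choose the numbering such that the substituent locant set {2,5} is lower than {3,6} at the first point of difference.
This places a bromo group at C-2; a methyl group at C-5.
The substituents are ordered alphabetically, ignoring any di-/tri- multipliers.
Putting it together: 2-bromo-5-methylheptane.

2-bromo-5-methylheptane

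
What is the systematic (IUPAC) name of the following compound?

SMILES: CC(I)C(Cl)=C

2-chloro-3-iodobut-1-ene

The longest carbon chain that includes the multiple bond has 4 carbons, so the parent hydride is butane.
The chain contains a C=C double bond, so the unsaturation ending is -ene.
The numbering direction is chosen so that numbering from this end puts the double bond at C-1 rather than C-3.
That gives the double bond between C-1 and C-2; a chloro group at C-2; an iodo group at C-3.
Prefixes are listed alphabetically: chloro, iodo.
Putting it together: 2-chloro-3-iodobut-1-ene.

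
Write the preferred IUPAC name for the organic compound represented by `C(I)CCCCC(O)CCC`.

9-iodononan-4-ol

Counting along the main chain through the –OH group gives 9 carbons: the parent is nonane.
The highest-priority functional group is an alcohol (–OH), so the name ends in -ol.
Choose the numbering such that numbering from this end puts the hydroxyl group at C-4 rather than C-6.
That gives the hydroxyl at C-4; an iodo group at C-9.
Assembling the pieces gives 9-iodononan-4-ol.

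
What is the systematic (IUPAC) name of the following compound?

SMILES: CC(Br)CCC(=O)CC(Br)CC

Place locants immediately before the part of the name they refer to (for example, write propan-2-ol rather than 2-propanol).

The longest chain bearing the carbonyl is 9 carbons long (nonane).
The principal characteristic group is a ketone (C=O on an internal carbon), named with the suffix -one.
Number the chain so that the substituent locant set {2,7} is lower than {3,8} at the first point of difference.
This places the carbonyl at C-5; bromo groups at C-2 and C-7.
The name is 2,7-dibromononan-5-one.

2,7-dibromononan-5-one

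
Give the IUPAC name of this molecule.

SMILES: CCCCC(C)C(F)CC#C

4-fluoro-5-methylnon-1-yne

The longest chain bearing the multiple bond is 9 carbons long (nonane).
The chain contains a C≡C triple bond, so the unsaturation ending is -yne.
Number the chain so that numbering from this end puts the triple bond at C-1 rather than C-8.
With this numbering: the triple bond between C-1 and C-2; a fluoro group at C-4; a methyl group at C-5.
The substituents are ordered alphabetically, ignoring any di-/tri- multipliers.
Putting it together: 4-fluoro-5-methylnon-1-yne.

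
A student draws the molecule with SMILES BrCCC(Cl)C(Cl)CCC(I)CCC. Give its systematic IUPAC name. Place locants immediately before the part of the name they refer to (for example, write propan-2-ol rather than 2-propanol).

1-bromo-3,4-dichloro-7-iododecane

The longest continuous carbon chain has 10 atoms, so the parent hydride is decane.
Number the chain so that the substituent locant set {1,3,4,7} is lower than {4,7,8,10} at the first point of difference.
With this numbering: a bromo group at C-1; chloro groups at C-3 and C-4; an iodo group at C-7.
Substituent prefixes are cited in alphabetical order (multiplying prefixes like di-/tri- are ignored for ordering).
Assembling the pieces gives 1-bromo-3,4-dichloro-7-iododecane.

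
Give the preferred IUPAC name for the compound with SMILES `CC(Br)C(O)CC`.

The longest chain bearing the –OH group is 5 carbons long (pentane).
An alcohol (–OH) is the principal characteristic group, giving the suffix -ol.
Choose the numbering such that the substituent locant set {2} is lower than {4} at the first point of difference.
This places the hydroxyl at C-3; a bromo group at C-2.
Assembling the pieces gives 2-bromopentan-3-ol.

2-bromopentan-3-ol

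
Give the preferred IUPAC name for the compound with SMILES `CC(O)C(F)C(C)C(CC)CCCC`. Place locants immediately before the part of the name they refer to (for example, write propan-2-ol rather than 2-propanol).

The longest carbon chain that includes the –OH group has 9 carbons, so the parent hydride is nonane.
The principal characteristic group is an alcohol (–OH), named with the suffix -ol.
The numbering direction is chosen so that numbering from this end puts the hydroxyl group at C-2 rather than C-8.
That gives the hydroxyl at C-2; an ethyl group at C-5; a fluoro group at C-3; a methyl group at C-4.
The substituents are ordered alphabetically, ignoring any di-/tri- multipliers.
The name is 5-ethyl-3-fluoro-4-methylnonan-2-ol.

5-ethyl-3-fluoro-4-methylnonan-2-ol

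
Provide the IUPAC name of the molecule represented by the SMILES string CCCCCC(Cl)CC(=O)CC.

5-chlorodecan-3-one

Counting along the main chain through the carbonyl gives 10 carbons: the parent is decane.
The highest-priority functional group is a ketone (C=O on an internal carbon), so the name ends in -one.
Choose the numbering such that numbering from this end puts the carbonyl group at C-3 rather than C-8.
That gives the carbonyl at C-3; a chloro group at C-5.
The name is 5-chlorodecan-3-one.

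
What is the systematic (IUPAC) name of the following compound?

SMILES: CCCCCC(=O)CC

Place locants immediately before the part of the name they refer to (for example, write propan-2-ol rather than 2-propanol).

octan-3-one

Counting along the main chain through the carbonyl gives 8 carbons: the parent is octane.
The highest-priority functional group is a ketone (C=O on an internal carbon), so the name ends in -one.
The numbering direction is chosen so that numbering from this end puts the carbonyl group at C-3 rather than C-6.
With this numbering: the carbonyl at C-3.
Putting it together: octan-3-one.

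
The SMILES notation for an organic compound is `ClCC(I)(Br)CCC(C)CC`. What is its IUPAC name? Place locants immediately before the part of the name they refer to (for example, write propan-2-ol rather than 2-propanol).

The longest continuous carbon chain has 7 atoms, so the parent hydride is heptane.
Number the chain so that the substituent locant set {1,2,2,5} is lower than {3,6,6,7} at the first point of difference.
This places a bromo group at C-2; a chloro group at C-1; an iodo group at C-2; a methyl group at C-5.
The substituents are ordered alphabetically, ignoring any di-/tri- multipliers.
Putting it together: 2-bromo-1-chloro-2-iodo-5-methylheptane.

2-bromo-1-chloro-2-iodo-5-methylheptane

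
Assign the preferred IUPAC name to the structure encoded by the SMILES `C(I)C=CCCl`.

The longest carbon chain that includes the multiple bond has 4 carbons, so the parent hydride is butane.
The chain contains a C=C double bond, so the unsaturation ending is -ene.
Number the chain so that the locant sets are identical either way, so the alphabetically earlier chloro substituent takes the lower locant (1 rather than 4).
With this numbering: the double bond between C-2 and C-3; a chloro group at C-1; an iodo group at C-4.
Substituent prefixes are cited in alphabetical order (multiplying prefixes like di-/tri- are ignored for ordering).
Putting it together: 1-chloro-4-iodobut-2-ene.

1-chloro-4-iodobut-2-ene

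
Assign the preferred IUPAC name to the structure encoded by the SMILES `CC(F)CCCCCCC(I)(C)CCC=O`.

11-fluoro-4-iodo-4-methyldodecanal

Counting along the main chain through the –CHO group gives 12 carbons: the parent is dodecane.
An aldehyde (terminal –CHO) is the principal characteristic group, giving the suffix -al.
Number the chain so that the aldehyde carbon is C-1 by definition.
With this numbering: a fluoro group at C-11; an iodo group at C-4; a methyl group at C-4.
Prefixes are listed alphabetically: fluoro, iodo, methyl.
The name is 11-fluoro-4-iodo-4-methyldodecanal.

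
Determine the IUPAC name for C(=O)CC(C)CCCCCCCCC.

Counting along the main chain through the –CHO group gives 12 carbons: the parent is dodecane.
An aldehyde (terminal –CHO) is the principal characteristic group, giving the suffix -al.
Choose the numbering such that the aldehyde carbon is C-1 by definition.
With this numbering: a methyl group at C-3.
The name is 3-methyldodecanal.

3-methyldodecanal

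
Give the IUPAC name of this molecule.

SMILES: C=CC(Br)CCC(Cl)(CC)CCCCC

3-bromo-6-chloro-6-ethylundec-1-ene

Counting along the main chain through the multiple bond gives 11 carbons: the parent is undecane.
A C=C double bond in the chain gives the infix -ene-.
Number the chain so that numbering from this end puts the double bond at C-1 rather than C-10.
With this numbering: the double bond between C-1 and C-2; a bromo group at C-3; a chloro group at C-6; an ethyl group at C-6.
Prefixes are listed alphabetically: bromo, chloro, ethyl.
Putting it together: 3-bromo-6-chloro-6-ethylundec-1-ene.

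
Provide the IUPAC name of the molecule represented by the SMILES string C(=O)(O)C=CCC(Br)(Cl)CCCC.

The longest chain bearing the –COOH group and the multiple bond is 9 carbons long (nonane).
The principal characteristic group is a carboxylic acid (terminal –COOH), named with the suffix -oic acid.
There is one C=C double bond, indicated by the ending -ene.
Choose the numbering such that the carboxylic acid carbon is C-1 by definition.
With this numbering: the double bond between C-2 and C-3; a bromo group at C-5; a chloro group at C-5.
Substituent prefixes are cited in alphabetical order (multiplying prefixes like di-/tri- are ignored for ordering).
Putting it together: 5-bromo-5-chloronon-2-enoic acid.

5-bromo-5-chloronon-2-enoic acid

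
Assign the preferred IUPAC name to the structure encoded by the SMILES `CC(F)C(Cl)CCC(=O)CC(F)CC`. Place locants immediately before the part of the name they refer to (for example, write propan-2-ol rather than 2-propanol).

8-chloro-3,9-difluorodecan-5-one

The longest chain bearing the carbonyl is 10 carbons long (decane).
The principal characteristic group is a ketone (C=O on an internal carbon), named with the suffix -one.
Choose the numbering such that numbering from this end puts the carbonyl group at C-5 rather than C-6.
This places the carbonyl at C-5; a chloro group at C-8; fluoro groups at C-3 and C-9.
The substituents are ordered alphabetically, ignoring any di-/tri- multipliers.
Putting it together: 8-chloro-3,9-difluorodecan-5-one.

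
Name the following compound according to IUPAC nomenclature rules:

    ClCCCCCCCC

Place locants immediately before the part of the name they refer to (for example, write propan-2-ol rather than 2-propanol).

1-chlorooctane

The parent chain contains 8 carbons (octane).
Choose the numbering such that the substituent locant set {1} is lower than {8} at the first point of difference.
With this numbering: a chloro group at C-1.
Assembling the pieces gives 1-chlorooctane.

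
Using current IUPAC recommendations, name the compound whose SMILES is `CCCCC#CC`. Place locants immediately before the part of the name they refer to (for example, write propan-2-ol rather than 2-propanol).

Counting along the main chain through the multiple bond gives 7 carbons: the parent is heptane.
A C≡C triple bond in the chain gives the infix -yne-.
The numbering direction is chosen so that numbering from this end puts the triple bond at C-2 rather than C-5.
That gives the triple bond between C-2 and C-3.
The name is hept-2-yne.

hept-2-yne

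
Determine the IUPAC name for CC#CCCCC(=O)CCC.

dec-8-yn-4-one

Counting along the main chain through the carbonyl and the multiple bond gives 10 carbons: the parent is decane.
The highest-priority functional group is a ketone (C=O on an internal carbon), so the name ends in -one.
The chain contains a C≡C triple bond, so the unsaturation ending is -yne.
The numbering direction is chosen so that numbering from this end puts the carbonyl group at C-4 rather than C-7.
With this numbering: the carbonyl at C-4; the triple bond between C-8 and C-9.
Assembling the pieces gives dec-8-yn-4-one.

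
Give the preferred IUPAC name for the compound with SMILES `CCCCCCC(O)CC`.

The longest carbon chain that includes the –OH group has 9 carbons, so the parent hydride is nonane.
The highest-priority functional group is an alcohol (–OH), so the name ends in -ol.
The numbering direction is chosen so that numbering from this end puts the hydroxyl group at C-3 rather than C-7.
That gives the hydroxyl at C-3.
Putting it together: nonan-3-ol.

nonan-3-ol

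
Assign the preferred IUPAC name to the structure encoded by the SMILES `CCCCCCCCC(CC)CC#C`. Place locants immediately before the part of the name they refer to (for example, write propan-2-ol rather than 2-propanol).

4-ethyldodec-1-yne

The longest chain bearing the multiple bond is 12 carbons long (dodecane).
The chain contains a C≡C triple bond, so the unsaturation ending is -yne.
The numbering direction is chosen so that numbering from this end puts the triple bond at C-1 rather than C-11.
That gives the triple bond between C-1 and C-2; an ethyl group at C-4.
Assembling the pieces gives 4-ethyldodec-1-yne.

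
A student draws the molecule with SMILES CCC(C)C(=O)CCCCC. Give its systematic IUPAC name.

3-methylnonan-4-one

The longest chain bearing the carbonyl is 9 carbons long (nonane).
A ketone (C=O on an internal carbon) is the principal characteristic group, giving the suffix -one.
Choose the numbering such that numbering from this end puts the carbonyl group at C-4 rather than C-6.
That gives the carbonyl at C-4; a methyl group at C-3.
Putting it together: 3-methylnonan-4-one.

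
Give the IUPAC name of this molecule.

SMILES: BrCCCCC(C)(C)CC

The longest carbon chain is 7 atoms: the parent is heptane.
Choose the numbering such that the substituent locant set {1,5,5} is lower than {3,3,7} at the first point of difference.
This places a bromo group at C-1; two methyl groups at C-5.
The substituents are ordered alphabetically, ignoring any di-/tri- multipliers.
The name is 1-bromo-5,5-dimethylheptane.

1-bromo-5,5-dimethylheptane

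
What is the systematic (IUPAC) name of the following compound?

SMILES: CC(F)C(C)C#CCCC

Counting along the main chain through the multiple bond gives 8 carbons: the parent is octane.
There is one C≡C triple bond, indicated by the ending -yne.
Choose the numbering such that the substituent locant set {2,3} is lower than {6,7} at the first point of difference.
With this numbering: the triple bond between C-4 and C-5; a fluoro group at C-2; a methyl group at C-3.
Prefixes are listed alphabetically: fluoro, methyl.
Putting it together: 2-fluoro-3-methyloct-4-yne.

2-fluoro-3-methyloct-4-yne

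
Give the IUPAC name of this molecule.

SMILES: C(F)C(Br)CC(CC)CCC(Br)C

The longest continuous carbon chain has 8 atoms, so the parent hydride is octane.
Number the chain so that the substituent locant set {1,2,4,7} is lower than {2,5,7,8} at the first point of difference.
With this numbering: bromo groups at C-2 and C-7; an ethyl group at C-4; a fluoro group at C-1.
Substituent prefixes are cited in alphabetical order (multiplying prefixes like di-/tri- are ignored for ordering).
Assembling the pieces gives 2,7-dibromo-4-ethyl-1-fluorooctane.

2,7-dibromo-4-ethyl-1-fluorooctane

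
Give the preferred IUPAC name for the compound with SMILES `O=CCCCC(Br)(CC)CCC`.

The longest chain bearing the –CHO group is 8 carbons long (octane).
The highest-priority functional group is an aldehyde (terminal –CHO), so the name ends in -al.
Choose the numbering such that the aldehyde carbon is C-1 by definition.
This places a bromo group at C-5; an ethyl group at C-5.
Substituent prefixes are cited in alphabetical order (multiplying prefixes like di-/tri- are ignored for ordering).
Assembling the pieces gives 5-bromo-5-ethyloctanal.

5-bromo-5-ethyloctanal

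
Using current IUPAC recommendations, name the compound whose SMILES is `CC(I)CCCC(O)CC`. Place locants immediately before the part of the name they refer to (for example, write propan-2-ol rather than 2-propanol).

7-iodooctan-3-ol

The longest carbon chain that includes the –OH group has 8 carbons, so the parent hydride is octane.
An alcohol (–OH) is the principal characteristic group, giving the suffix -ol.
Number the chain so that numbering from this end puts the hydroxyl group at C-3 rather than C-6.
This places the hydroxyl at C-3; an iodo group at C-7.
Putting it together: 7-iodooctan-3-ol.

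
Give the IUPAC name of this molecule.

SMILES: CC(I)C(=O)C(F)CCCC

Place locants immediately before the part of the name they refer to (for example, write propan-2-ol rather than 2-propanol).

The longest carbon chain that includes the carbonyl has 8 carbons, so the parent hydride is octane.
The highest-priority functional group is a ketone (C=O on an internal carbon), so the name ends in -one.
The numbering direction is chosen so that numbering from this end puts the carbonyl group at C-3 rather than C-6.
This places the carbonyl at C-3; a fluoro group at C-4; an iodo group at C-2.
Prefixes are listed alphabetically: fluoro, iodo.
The name is 4-fluoro-2-iodooctan-3-one.

4-fluoro-2-iodooctan-3-one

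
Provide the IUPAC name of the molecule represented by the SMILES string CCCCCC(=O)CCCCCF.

The longest chain bearing the carbonyl is 11 carbons long (undecane).
The principal characteristic group is a ketone (C=O on an internal carbon), named with the suffix -one.
Number the chain so that the substituent locant set {1} is lower than {11} at the first point of difference.
This places the carbonyl at C-6; a fluoro group at C-1.
Assembling the pieces gives 1-fluoroundecan-6-one.

1-fluoroundecan-6-one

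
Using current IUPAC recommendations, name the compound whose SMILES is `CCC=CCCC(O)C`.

oct-5-en-2-ol

The longest carbon chain that includes the –OH group and the multiple bond has 8 carbons, so the parent hydride is octane.
An alcohol (–OH) is the principal characteristic group, giving the suffix -ol.
There is one C=C double bond, indicated by the ending -ene.
The numbering direction is chosen so that numbering from this end puts the hydroxyl group at C-2 rather than C-7.
That gives the hydroxyl at C-2; the double bond between C-5 and C-6.
The name is oct-5-en-2-ol.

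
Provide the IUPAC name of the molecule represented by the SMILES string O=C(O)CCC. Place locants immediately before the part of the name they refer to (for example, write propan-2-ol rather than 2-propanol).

butanoic acid

The longest carbon chain that includes the –COOH group has 4 carbons, so the parent hydride is butane.
The principal characteristic group is a carboxylic acid (terminal –COOH), named with the suffix -oic acid.
Number the chain so that the carboxylic acid carbon is C-1 by definition.
The name is butanoic acid.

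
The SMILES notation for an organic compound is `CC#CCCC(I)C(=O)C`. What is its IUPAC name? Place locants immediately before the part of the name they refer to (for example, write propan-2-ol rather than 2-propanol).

3-iodooct-6-yn-2-one

Counting along the main chain through the carbonyl and the multiple bond gives 8 carbons: the parent is octane.
A ketone (C=O on an internal carbon) is the principal characteristic group, giving the suffix -one.
A C≡C triple bond in the chain gives the infix -yne-.
The numbering direction is chosen so that numbering from this end puts the carbonyl group at C-2 rather than C-7.
That gives the carbonyl at C-2; the triple bond between C-6 and C-7; an iodo group at C-3.
The name is 3-iodooct-6-yn-2-one.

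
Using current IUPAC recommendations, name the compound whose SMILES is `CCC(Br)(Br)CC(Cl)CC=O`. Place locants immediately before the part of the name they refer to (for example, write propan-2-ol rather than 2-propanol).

The longest chain bearing the –CHO group is 7 carbons long (heptane).
The highest-priority functional group is an aldehyde (terminal –CHO), so the name ends in -al.
The numbering direction is chosen so that the aldehyde carbon is C-1 by definition.
With this numbering: two bromo groups at C-5; a chloro group at C-3.
Prefixes are listed alphabetically: bromo, chloro.
Assembling the pieces gives 5,5-dibromo-3-chloroheptanal.

5,5-dibromo-3-chloroheptanal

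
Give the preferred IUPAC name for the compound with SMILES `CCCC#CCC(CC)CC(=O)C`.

The longest chain bearing the carbonyl and the multiple bond is 10 carbons long (decane).
The principal characteristic group is a ketone (C=O on an internal carbon), named with the suffix -one.
A C≡C triple bond in the chain gives the infix -yne-.
Number the chain so that numbering from this end puts the carbonyl group at C-2 rather than C-9.
That gives the carbonyl at C-2; the triple bond between C-6 and C-7; an ethyl group at C-4.
Assembling the pieces gives 4-ethyldec-6-yn-2-one.

4-ethyldec-6-yn-2-one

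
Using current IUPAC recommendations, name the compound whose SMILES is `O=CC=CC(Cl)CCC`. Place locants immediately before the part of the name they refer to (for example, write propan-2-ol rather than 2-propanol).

The longest chain bearing the –CHO group and the multiple bond is 7 carbons long (heptane).
An aldehyde (terminal –CHO) is the principal characteristic group, giving the suffix -al.
The chain contains a C=C double bond, so the unsaturation ending is -ene.
Choose the numbering such that the aldehyde carbon is C-1 by definition.
This places the double bond between C-2 and C-3; a chloro group at C-4.
Assembling the pieces gives 4-chlorohept-2-enal.

4-chlorohept-2-enal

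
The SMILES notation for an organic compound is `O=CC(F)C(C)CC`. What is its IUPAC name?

The longest carbon chain that includes the –CHO group has 5 carbons, so the parent hydride is pentane.
The highest-priority functional group is an aldehyde (terminal –CHO), so the name ends in -al.
Number the chain so that the aldehyde carbon is C-1 by definition.
That gives a fluoro group at C-2; a methyl group at C-3.
Prefixes are listed alphabetically: fluoro, methyl.
Assembling the pieces gives 2-fluoro-3-methylpentanal.

2-fluoro-3-methylpentanal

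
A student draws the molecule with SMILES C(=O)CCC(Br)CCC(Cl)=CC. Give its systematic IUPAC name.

4-bromo-7-chloronon-7-enal

The longest chain bearing the –CHO group and the multiple bond is 9 carbons long (nonane).
The highest-priority functional group is an aldehyde (terminal –CHO), so the name ends in -al.
The chain contains a C=C double bond, so the unsaturation ending is -ene.
Choose the numbering such that the aldehyde carbon is C-1 by definition.
With this numbering: the double bond between C-7 and C-8; a bromo group at C-4; a chloro group at C-7.
Substituent prefixes are cited in alphabetical order (multiplying prefixes like di-/tri- are ignored for ordering).
Putting it together: 4-bromo-7-chloronon-7-enal.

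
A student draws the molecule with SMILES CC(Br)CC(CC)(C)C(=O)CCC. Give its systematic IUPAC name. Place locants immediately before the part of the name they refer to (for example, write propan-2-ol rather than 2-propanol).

7-bromo-5-ethyl-5-methyloctan-4-one

The longest chain bearing the carbonyl is 8 carbons long (octane).
The principal characteristic group is a ketone (C=O on an internal carbon), named with the suffix -one.
The numbering direction is chosen so that numbering from this end puts the carbonyl group at C-4 rather than C-5.
That gives the carbonyl at C-4; a bromo group at C-7; an ethyl group at C-5; a methyl group at C-5.
Prefixes are listed alphabetically: bromo, ethyl, methyl.
Assembling the pieces gives 7-bromo-5-ethyl-5-methyloctan-4-one.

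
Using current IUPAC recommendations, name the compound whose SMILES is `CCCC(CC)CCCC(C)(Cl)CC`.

3-chloro-7-ethyl-3-methyldecane

The longest continuous carbon chain has 10 atoms, so the parent hydride is decane.
The numbering direction is chosen so that the substituent locant set {3,3,7} is lower than {4,8,8} at the first point of difference.
That gives a chloro group at C-3; an ethyl group at C-7; a methyl group at C-3.
Substituent prefixes are cited in alphabetical order (multiplying prefixes like di-/tri- are ignored for ordering).
The name is 3-chloro-7-ethyl-3-methyldecane.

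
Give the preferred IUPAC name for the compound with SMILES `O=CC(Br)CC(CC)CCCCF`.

2-bromo-4-ethyl-8-fluorooctanal

The longest carbon chain that includes the –CHO group has 8 carbons, so the parent hydride is octane.
The principal characteristic group is an aldehyde (terminal –CHO), named with the suffix -al.
The numbering direction is chosen so that the aldehyde carbon is C-1 by definition.
That gives a bromo group at C-2; an ethyl group at C-4; a fluoro group at C-8.
The substituents are ordered alphabetically, ignoring any di-/tri- multipliers.
The name is 2-bromo-4-ethyl-8-fluorooctanal.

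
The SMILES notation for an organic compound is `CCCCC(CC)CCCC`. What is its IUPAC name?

The longest continuous carbon chain has 9 atoms, so the parent hydride is nonane.
The molecule is symmetric, so either numbering direction gives the same locants.
That gives an ethyl group at C-5.
Putting it together: 5-ethylnonane.

5-ethylnonane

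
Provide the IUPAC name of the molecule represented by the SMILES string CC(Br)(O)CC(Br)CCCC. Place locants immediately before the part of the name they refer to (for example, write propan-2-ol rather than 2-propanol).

2,4-dibromooctan-2-ol

The longest carbon chain that includes the –OH group has 8 carbons, so the parent hydride is octane.
The principal characteristic group is an alcohol (–OH), named with the suffix -ol.
The numbering direction is chosen so that numbering from this end puts the hydroxyl group at C-2 rather than C-7.
With this numbering: the hydroxyl at C-2; bromo groups at C-2 and C-4.
Putting it together: 2,4-dibromooctan-2-ol.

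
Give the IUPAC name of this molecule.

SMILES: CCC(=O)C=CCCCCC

The longest chain bearing the carbonyl and the multiple bond is 10 carbons long (decane).
The highest-priority functional group is a ketone (C=O on an internal carbon), so the name ends in -one.
The chain contains a C=C double bond, so the unsaturation ending is -ene.
The numbering direction is chosen so that numbering from this end puts the carbonyl group at C-3 rather than C-8.
With this numbering: the carbonyl at C-3; the double bond between C-4 and C-5.
The name is dec-4-en-3-one.

dec-4-en-3-one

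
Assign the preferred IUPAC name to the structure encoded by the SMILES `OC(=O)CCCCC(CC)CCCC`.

The longest carbon chain that includes the –COOH group has 10 carbons, so the parent hydride is decane.
The principal characteristic group is a carboxylic acid (terminal –COOH), named with the suffix -oic acid.
The numbering direction is chosen so that the carboxylic acid carbon is C-1 by definition.
That gives an ethyl group at C-6.
Assembling the pieces gives 6-ethyldecanoic acid.

6-ethyldecanoic acid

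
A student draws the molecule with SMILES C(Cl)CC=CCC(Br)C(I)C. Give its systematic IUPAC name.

Counting along the main chain through the multiple bond gives 8 carbons: the parent is octane.
A C=C double bond in the chain gives the infix -ene-.
Number the chain so that numbering from this end puts the double bond at C-3 rather than C-5.
That gives the double bond between C-3 and C-4; a bromo group at C-6; a chloro group at C-1; an iodo group at C-7.
Prefixes are listed alphabetically: bromo, chloro, iodo.
Assembling the pieces gives 6-bromo-1-chloro-7-iodooct-3-ene.

6-bromo-1-chloro-7-iodooct-3-ene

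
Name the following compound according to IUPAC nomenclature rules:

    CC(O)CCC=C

The longest carbon chain that includes the –OH group and the multiple bond has 6 carbons, so the parent hydride is hexane.
The highest-priority functional group is an alcohol (–OH), so the name ends in -ol.
There is one C=C double bond, indicated by the ending -ene.
Number the chain so that numbering from this end puts the hydroxyl group at C-2 rather than C-5.
That gives the hydroxyl at C-2; the double bond between C-5 and C-6.
Putting it together: hex-5-en-2-ol.

hex-5-en-2-ol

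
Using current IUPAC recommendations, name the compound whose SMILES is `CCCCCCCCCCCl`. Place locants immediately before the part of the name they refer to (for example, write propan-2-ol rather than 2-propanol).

1-chlorodecane

The longest continuous carbon chain has 10 atoms, so the parent hydride is decane.
The numbering direction is chosen so that the substituent locant set {1} is lower than {10} at the first point of difference.
This places a chloro group at C-1.
Putting it together: 1-chlorodecane.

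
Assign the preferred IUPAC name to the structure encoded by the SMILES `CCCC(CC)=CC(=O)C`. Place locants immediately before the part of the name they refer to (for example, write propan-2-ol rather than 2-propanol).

The longest carbon chain that includes the carbonyl and the multiple bond has 7 carbons, so the parent hydride is heptane.
The principal characteristic group is a ketone (C=O on an internal carbon), named with the suffix -one.
The chain contains a C=C double bond, so the unsaturation ending is -ene.
Choose the numbering such that numbering from this end puts the carbonyl group at C-2 rather than C-6.
That gives the carbonyl at C-2; the double bond between C-3 and C-4; an ethyl group at C-4.
Assembling the pieces gives 4-ethylhept-3-en-2-one.

4-ethylhept-3-en-2-one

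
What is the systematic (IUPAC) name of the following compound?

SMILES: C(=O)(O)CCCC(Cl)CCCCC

5-chlorodecanoic acid

The longest carbon chain that includes the –COOH group has 10 carbons, so the parent hydride is decane.
The highest-priority functional group is a carboxylic acid (terminal –COOH), so the name ends in -oic acid.
The numbering direction is chosen so that the carboxylic acid carbon is C-1 by definition.
With this numbering: a chloro group at C-5.
Putting it together: 5-chlorodecanoic acid.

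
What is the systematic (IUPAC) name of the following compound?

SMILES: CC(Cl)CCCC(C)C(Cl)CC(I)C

The longest carbon chain is 10 atoms: the parent is decane.
The numbering direction is chosen so that the substituent locant set {2,4,5,9} is lower than {2,6,7,9} at the first point of difference.
That gives chloro groups at C-4 and C-9; an iodo group at C-2; a methyl group at C-5.
The substituents are ordered alphabetically, ignoring any di-/tri- multipliers.
Assembling the pieces gives 4,9-dichloro-2-iodo-5-methyldecane.

4,9-dichloro-2-iodo-5-methyldecane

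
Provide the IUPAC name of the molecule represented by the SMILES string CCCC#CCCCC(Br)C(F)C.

9-bromo-10-fluoroundec-4-yne

The longest chain bearing the multiple bond is 11 carbons long (undecane).
A C≡C triple bond in the chain gives the infix -yne-.
Choose the numbering such that numbering from this end puts the triple bond at C-4 rather than C-7.
That gives the triple bond between C-4 and C-5; a bromo group at C-9; a fluoro group at C-10.
The substituents are ordered alphabetically, ignoring any di-/tri- multipliers.
Assembling the pieces gives 9-bromo-10-fluoroundec-4-yne.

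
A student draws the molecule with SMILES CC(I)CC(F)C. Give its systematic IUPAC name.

The parent chain contains 5 carbons (pentane).
Choose the numbering such that the locant sets are identical either way, so the alphabetically earlier fluoro substituent takes the lower locant (2 rather than 4).
With this numbering: a fluoro group at C-2; an iodo group at C-4.
Prefixes are listed alphabetically: fluoro, iodo.
The name is 2-fluoro-4-iodopentane.

2-fluoro-4-iodopentane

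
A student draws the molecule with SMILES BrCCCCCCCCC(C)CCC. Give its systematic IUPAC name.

The longest carbon chain is 12 atoms: the parent is dodecane.
The numbering direction is chosen so that the substituent locant set {1,9} is lower than {4,12} at the first point of difference.
With this numbering: a bromo group at C-1; a methyl group at C-9.
Prefixes are listed alphabetically: bromo, methyl.
Putting it together: 1-bromo-9-methyldodecane.

1-bromo-9-methyldodecane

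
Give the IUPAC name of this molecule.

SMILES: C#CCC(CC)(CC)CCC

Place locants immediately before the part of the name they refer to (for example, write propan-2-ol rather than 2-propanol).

The longest chain bearing the multiple bond is 7 carbons long (heptane).
There is one C≡C triple bond, indicated by the ending -yne.
Choose the numbering such that numbering from this end puts the triple bond at C-1 rather than C-6.
With this numbering: the triple bond between C-1 and C-2; two ethyl groups at C-4.
Putting it together: 4,4-diethylhept-1-yne.

4,4-diethylhept-1-yne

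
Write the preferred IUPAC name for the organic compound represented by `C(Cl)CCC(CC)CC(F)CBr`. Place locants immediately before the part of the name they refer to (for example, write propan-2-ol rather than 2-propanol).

The longest carbon chain is 7 atoms: the parent is heptane.
The numbering direction is chosen so that the substituent locant set {1,2,4,7} is lower than {1,4,6,7} at the first point of difference.
This places a bromo group at C-1; a chloro group at C-7; an ethyl group at C-4; a fluoro group at C-2.
Substituent prefixes are cited in alphabetical order (multiplying prefixes like di-/tri- are ignored for ordering).
The name is 1-bromo-7-chloro-4-ethyl-2-fluoroheptane.

1-bromo-7-chloro-4-ethyl-2-fluoroheptane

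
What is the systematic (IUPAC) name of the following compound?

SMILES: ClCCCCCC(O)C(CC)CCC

Counting along the main chain through the –OH group gives 10 carbons: the parent is decane.
An alcohol (–OH) is the principal characteristic group, giving the suffix -ol.
The numbering direction is chosen so that numbering from this end puts the hydroxyl group at C-5 rather than C-6.
With this numbering: the hydroxyl at C-5; a chloro group at C-10; an ethyl group at C-4.
Prefixes are listed alphabetically: chloro, ethyl.
Assembling the pieces gives 10-chloro-4-ethyldecan-5-ol.

10-chloro-4-ethyldecan-5-ol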